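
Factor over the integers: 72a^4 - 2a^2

2a^2(6a + 1)(6a - 1)

Factor out 2a^2, leaving 36a^2 - 1, which is a difference of two squares.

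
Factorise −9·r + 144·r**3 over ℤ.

9·r·(4·r + 1)·(4·r − 1)

Every term has a factor of 9·r. Then 16·r**2 − 1 = (4·r)² − (1)².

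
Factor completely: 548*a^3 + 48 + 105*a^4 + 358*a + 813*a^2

Trying the rational-root candidates, a = -2/7 is a root, so (7*a + 2) is a factor; dividing leaves 15*a^3 + 74*a^2 + 95*a + 24.
Continuing, a = -3 is a root, so (a + 3) is a factor; dividing leaves 15*a^2 + 29*a + 8.
The remaining quadratic factors as (5*a + 8)(3*a + 1).

(3*a + 1)*(5*a + 8)*(7*a + 2)*(a + 3)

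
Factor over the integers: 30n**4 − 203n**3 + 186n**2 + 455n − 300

(2n − 5)(3n + 4)(5n − 3)(n − 5)

By the rational root theorem, n = 5/2 is a root, so (2n − 5) divides it; the quotient is 15n**3 − 64n**2 − 67n + 60.
Then n = 3/5 is a root, so (5n − 3) divides it; the quotient is 3n**2 − 11n − 20.
The remaining quadratic factors as (n − 5)(3n + 4).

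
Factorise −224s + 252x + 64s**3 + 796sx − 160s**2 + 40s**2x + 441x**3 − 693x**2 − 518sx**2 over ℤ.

(2s + 7x − 7)(4s − 7x + 4)(8s − 9x)

Group: 8s(8s**2 + 14sx − 20s − 49x**2 + 77x − 28) − 9x(8s**2 + 14sx − 20s − 49x**2 + 77x − 28); both groups contain (8s**2 + 14sx − 20s − 49x**2 + 77x − 28), so (8s − 9x) is a factor with cofactor 8s**2 + 14sx − 20s − 49x**2 + 77x − 28.
The cofactor groups again: 8s**2 + 14sx − 20s − 49x**2 + 77x − 28 = 4s(2s + 7x − 7) + (−7x + 4)(2s + 7x − 7); both groups contain (2s + 7x − 7), giving (4s − 7x + 4)(2s + 7x − 7).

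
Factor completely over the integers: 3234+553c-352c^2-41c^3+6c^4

(2c-7)(3c+14)(c+3)(c-11)

Trying the rational-root candidates, c = 11 is a root, so (c-11) is a factor; dividing leaves 6c^3+25c^2-77c-294.
Continuing, c = 7/2 is a root, so (2c-7) divides it; the quotient is 3c^2+23c+42.
The remaining quadratic factors as (3c+14)(c+3).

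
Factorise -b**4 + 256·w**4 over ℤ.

Difference of squares twice: with A = 4·w and B = b, A⁴ − B⁴ = (A² − B²)(A² + B²), and A² − B² factors again.

(4·w - b)·(4·w + b)·(16·w**2 + b**2)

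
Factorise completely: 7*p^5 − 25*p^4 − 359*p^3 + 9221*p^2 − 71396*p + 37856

(7*p − 4)*(p + 13)*(p − 8)*(p^2 − 8*p + 91)

Trying the rational-root candidates, p = 4/7 is a root, giving the factor (7*p − 4) and quotient p^4 − 3*p^3 − 53*p^2 + 1287*p − 9464.
Continuing, p = −13 is a root, so (p + 13) divides it; the quotient is p^3 − 16*p^2 + 155*p − 728.
Next, p = 8 is a root, so (p − 8) is a factor; dividing leaves p^2 − 8*p + 91.
The quadratic p^2 − 8*p + 91 has discriminant −300 < 0 and is irreducible over ℤ.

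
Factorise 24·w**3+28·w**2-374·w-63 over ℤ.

Testing divisors of the constant over divisors of the leading coefficient, w = -1/6 is a root, so (6·w+1) is a factor; dividing leaves 4·w**2+4·w-63.
The remaining quadratic factors as (2·w-7)(2·w+9).

(2·w+9)·(2·w-7)·(6·w+1)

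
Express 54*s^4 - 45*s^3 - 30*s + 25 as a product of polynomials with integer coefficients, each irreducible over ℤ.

(6*s - 5)*(9*s^3 - 5)

Group as (54*s^4 - 30*s) + (-45*s^3 + 25) = 6*s*(9*s^3 - 5) - 5*(9*s^3 - 5).
Both groups share the factor (9*s^3 - 5).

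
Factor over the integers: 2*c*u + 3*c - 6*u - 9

Group as (2*c*u + 3*c) + (-6*u - 9) = c*(2*u + 3) - 3*(2*u + 3).
Both groups share the factor (2*u + 3).

(2*u + 3)*(c - 3)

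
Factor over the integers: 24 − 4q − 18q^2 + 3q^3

Group as (3q^3 − 4q) + (−18q^2 + 24) = q(3q^2 − 4) − 6(3q^2 − 4).
Both groups share the factor (3q^2 − 4).

(q − 6)(3q^2 − 4)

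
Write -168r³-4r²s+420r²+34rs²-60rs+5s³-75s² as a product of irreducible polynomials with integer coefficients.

Group: 2r(-84r²-44rs+210r-5s²+75s) - s(-84r²-44rs+210r-5s²+75s); both groups contain (-84r²-44rs+210r-5s²+75s), so (2r-s) is a factor with cofactor -84r²-44rs+210r-5s²+75s.
The cofactor groups again: -84r²-44rs+210r-5s²+75s = -14r(6r+s-15) - 5s(6r+s-15); both groups contain (6r+s-15), giving -(14r+5s)(6r+s-15).

-(14r+5s)(2r-s)(6r+s-15)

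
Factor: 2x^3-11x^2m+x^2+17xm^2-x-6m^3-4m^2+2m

Group: 2x(x^2-5xm+x+6m^2-2m) + (-m-1)(x^2-5xm+x+6m^2-2m); both groups contain (x^2-5xm+x+6m^2-2m), so (2x-m-1) is a factor with cofactor x^2-5xm+x+6m^2-2m.
The cofactor groups again: x^2-5xm+x+6m^2-2m = x(x-2m) + (-3m+1)(x-2m); both groups contain (x-2m), giving (x-3m+1)(x-2m).

(x-2m)(x-3m+1)(2x-m-1)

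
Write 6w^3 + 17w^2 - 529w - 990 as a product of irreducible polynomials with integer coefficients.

Among the possible rational roots, w = -11/6 is a root, so (6w + 11) is a factor; dividing leaves w^2 + w - 90.
The remaining quadratic factors as (w - 9)(w + 10).

(6w + 11)(w + 10)(w - 9)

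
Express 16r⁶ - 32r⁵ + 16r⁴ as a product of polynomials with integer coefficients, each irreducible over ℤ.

16r⁴(r - 1)²

Every term has a factor of 16r⁴; factoring it out leaves r² - 2r + 1.
Recognize a perfect-square trinomial with the parts r and 1.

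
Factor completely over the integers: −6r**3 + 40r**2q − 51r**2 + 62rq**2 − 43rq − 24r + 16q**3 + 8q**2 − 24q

Group: r(−6r**2 + 46rq − 51r + 16q**2 + 8q − 24) + q(−6r**2 + 46rq − 51r + 16q**2 + 8q − 24); both groups contain (−6r**2 + 46rq − 51r + 16q**2 + 8q − 24), so (r + q) is a factor with cofactor −6r**2 + 46rq − 51r + 16q**2 + 8q − 24.
The cofactor groups again: −6r**2 + 46rq − 51r + 16q**2 + 8q − 24 = −r(6r + 2q + 3) + (8q − 8)(6r + 2q + 3); both groups contain (6r + 2q + 3), giving −(r − 8q + 8)(6r + 2q + 3).

−(r − 8q + 8)(6r + 2q + 3)(r + q)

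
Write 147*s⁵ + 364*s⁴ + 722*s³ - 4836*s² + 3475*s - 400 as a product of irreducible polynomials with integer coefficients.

Trying the rational-root candidates, s = 5/7 is a root, so (7*s - 5) divides it; the quotient is 21*s⁴ + 67*s³ + 151*s² - 583*s + 80.
Continuing, s = 1/7 is a root, so (7*s - 1) is a factor; dividing leaves 3*s³ + 10*s² + 23*s - 80.
Then s = 5/3 is a root, so (3*s - 5) divides it; the quotient is s² + 5*s + 16.
The quadratic s² + 5*s + 16 has discriminant -39 < 0 and is irreducible over ℤ.

(3*s - 5)*(7*s - 1)*(7*s - 5)*(s² + 5*s + 16)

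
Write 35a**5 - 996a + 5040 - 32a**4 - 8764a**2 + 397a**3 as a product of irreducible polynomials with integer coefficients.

(5a + 4)(7a - 5)(a - 6)(a**2 + 5a + 42)

Trying the rational-root candidates, a = 6 is a root, so (a - 6) is a factor; dividing leaves 35a**4 + 178a**3 + 1465a**2 + 26a - 840.
Continuing, a = -4/5 is a root, so (5a + 4) divides it; the quotient is 7a**3 + 30a**2 + 269a - 210.
Continuing, a = 5/7 is a root, giving the factor (7a - 5) and quotient a**2 + 5a + 42.
The quadratic a**2 + 5a + 42 has discriminant -143 < 0 and is irreducible over ℤ.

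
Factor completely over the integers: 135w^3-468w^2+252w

Pull out the common factor 9w, then factor the remaining trinomial.

9w(3w-2)(5w-14)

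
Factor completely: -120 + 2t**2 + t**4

(t**2 + 12)(t**2 - 10)

Substitute u = t**2 to get a quadratic in u, then factor.
t**2 - 10 is irreducible over ℤ (10 is not a perfect square).
t**2 + 12 is irreducible over ℤ (always positive, so no real roots).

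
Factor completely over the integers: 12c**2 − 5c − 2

Need a pair with product 12·(−2) = −24 and sum −5: that's 3 and −8.
Split the middle term: 12c**2 + 3c − 8c − 2 = 3c(4c + 1) − 2(4c + 1).

(3c − 2)(4c + 1)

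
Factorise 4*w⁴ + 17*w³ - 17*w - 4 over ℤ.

Among the possible rational roots, w = -4 is a root, so (w + 4) divides it; the quotient is 4*w³ + w² - 4*w - 1.
Then w = -1 is a root, so (w + 1) is a factor; dividing leaves 4*w² - 3*w - 1.
The remaining quadratic factors as (4*w + 1)(w - 1).

(4*w + 1)*(w + 1)*(w + 4)*(w - 1)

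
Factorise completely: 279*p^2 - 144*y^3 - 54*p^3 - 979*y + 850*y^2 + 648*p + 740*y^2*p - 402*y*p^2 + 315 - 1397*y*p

Group: 9*y*(-16*y^2 + 84*y*p + 82*y - 54*p^2 - 99*p - 45) + (p - 7)*(-16*y^2 + 84*y*p + 82*y - 54*p^2 - 99*p - 45); both groups contain (-16*y^2 + 84*y*p + 82*y - 54*p^2 - 99*p - 45), so (9*y + p - 7) is a factor with cofactor -16*y^2 + 84*y*p + 82*y - 54*p^2 - 99*p - 45.
The cofactor groups again: -16*y^2 + 84*y*p + 82*y - 54*p^2 - 99*p - 45 = -2*y*(8*y - 6*p - 5) + (9*p + 9)*(8*y - 6*p - 5); both groups contain (8*y - 6*p - 5), giving -(2*y - 9*p - 9)*(8*y - 6*p - 5).

-(8*y - 6*p - 5)*(2*y - 9*p - 9)*(9*y + p - 7)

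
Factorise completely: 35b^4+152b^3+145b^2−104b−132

(5b+11)(7b−6)(b+1)(b+2)

By the rational root theorem, b = 6/7 is a root, so (7b−6) divides it; the quotient is 5b^3+26b^2+43b+22.
Continuing, b = −11/5 is a root, so (5b+11) is a factor; dividing leaves b^2+3b+2.
The remaining quadratic factors as (b+2)(b+1).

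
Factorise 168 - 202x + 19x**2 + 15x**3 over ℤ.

(3x + 14)(5x - 12)(x - 1)

By the rational root theorem, x = -14/3 is a root, so (3x + 14) is a factor; dividing leaves 5x**2 - 17x + 12.
The remaining quadratic factors as (x - 1)(5x - 12).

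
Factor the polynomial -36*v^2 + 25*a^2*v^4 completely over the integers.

Every term has a factor of v^2; factoring it out leaves 25*a^2*v^2 - 36.
Recognize a difference of squares with the parts 5*a*v and 6.

v^2*(5*a*v + 6)*(5*a*v - 6)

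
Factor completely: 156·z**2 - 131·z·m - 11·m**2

(12·z - 11·m)·(13·z + m)

Group: 13·z·(12·z - 11·m) + m·(12·z - 11·m); both groups contain (12·z - 11·m).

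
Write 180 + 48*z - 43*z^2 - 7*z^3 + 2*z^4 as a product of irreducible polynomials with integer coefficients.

Among the possible rational roots, z = -3 is a root, giving the factor (z + 3) and quotient 2*z^3 - 13*z^2 - 4*z + 60.
Continuing, z = 5/2 is a root, so (2*z - 5) divides it; the quotient is z^2 - 4*z - 12.
The remaining quadratic factors as (z - 6)(z + 2).

(2*z - 5)*(z + 2)*(z + 3)*(z - 6)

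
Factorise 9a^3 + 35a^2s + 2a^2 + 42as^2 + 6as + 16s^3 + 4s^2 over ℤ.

(9a + 8s + 2)(a + 2s)(a + s)

Group: a(9a^2 + 26as + 2a + 16s^2 + 4s) + s(9a^2 + 26as + 2a + 16s^2 + 4s); both groups contain (9a^2 + 26as + 2a + 16s^2 + 4s), so (a + s) is a factor with cofactor 9a^2 + 26as + 2a + 16s^2 + 4s.
The cofactor groups again: 9a^2 + 26as + 2a + 16s^2 + 4s = a(9a + 8s + 2) + 2s(9a + 8s + 2); both groups contain (9a + 8s + 2), giving (a + 2s)(9a + 8s + 2).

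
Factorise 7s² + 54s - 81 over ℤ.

Need a pair with product 7·(-81) = -567 and sum 54: that's 63 and -9.
Split the middle term: 7s² + 63s - 9s - 81 = 7s(s + 9) - 9(s + 9).

(7s - 9)(s + 9)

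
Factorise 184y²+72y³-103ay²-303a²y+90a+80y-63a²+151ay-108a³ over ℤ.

Group: 4a(-27a²-15ay+18a+8y²+16y) + (9y+5)(-27a²-15ay+18a+8y²+16y); both groups contain (-27a²-15ay+18a+8y²+16y), so (4a+9y+5) is a factor with cofactor -27a²-15ay+18a+8y²+16y.
The cofactor groups again: -27a²-15ay+18a+8y²+16y = -9a(3a-y-2) - 8y(3a-y-2); both groups contain (3a-y-2), giving -(9a+8y)(3a-y-2).

-(3a-y-2)(4a+9y+5)(9a+8y)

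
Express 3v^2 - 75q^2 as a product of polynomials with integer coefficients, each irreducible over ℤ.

Pull out the common factor 3; v^2 - 25q^2 is a difference of squares.

3(v - 5q)(v + 5q)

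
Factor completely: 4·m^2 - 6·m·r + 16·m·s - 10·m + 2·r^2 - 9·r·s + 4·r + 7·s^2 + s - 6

Group: 2·m·(2·m - 2·r + 7·s - 6) + (-r + s + 1)·(2·m - 2·r + 7·s - 6); both groups contain (2·m - 2·r + 7·s - 6).

(2·m - 2·r + 7·s - 6)·(2·m - r + s + 1)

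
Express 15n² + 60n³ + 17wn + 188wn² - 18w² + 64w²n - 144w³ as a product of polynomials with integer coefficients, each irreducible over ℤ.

-(2w - 3n)(8w + 4n + 1)(9w + 5n)

Group: 2w(-72w² - 76wn - 9w - 20n² - 5n) - 3n(-72w² - 76wn - 9w - 20n² - 5n); both groups contain (-72w² - 76wn - 9w - 20n² - 5n), so (2w - 3n) is a factor with cofactor -72w² - 76wn - 9w - 20n² - 5n.
The cofactor groups again: -72w² - 76wn - 9w - 20n² - 5n = -9w(8w + 4n + 1) - 5n(8w + 4n + 1); both groups contain (8w + 4n + 1), giving -(9w + 5n)(8w + 4n + 1).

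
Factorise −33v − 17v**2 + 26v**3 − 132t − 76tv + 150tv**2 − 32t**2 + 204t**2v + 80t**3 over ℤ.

Group: 10t(8t**2 + 10tv − 12t + 2v**2 − 3v) + (13v + 11)(8t**2 + 10tv − 12t + 2v**2 − 3v); both groups contain (8t**2 + 10tv − 12t + 2v**2 − 3v), so (10t + 13v + 11) is a factor with cofactor 8t**2 + 10tv − 12t + 2v**2 − 3v.
The cofactor groups again: 8t**2 + 10tv − 12t + 2v**2 − 3v = 2t(4t + v) + (2v − 3)(4t + v); both groups contain (4t + v), giving (2t + 2v − 3)(4t + v).

(10t + 13v + 11)(2t + 2v − 3)(4t + v)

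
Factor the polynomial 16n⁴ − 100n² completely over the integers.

Pull out the common factor 4n²; 4n² − 25 is a difference of squares.

4n²(2n + 5)(2n − 5)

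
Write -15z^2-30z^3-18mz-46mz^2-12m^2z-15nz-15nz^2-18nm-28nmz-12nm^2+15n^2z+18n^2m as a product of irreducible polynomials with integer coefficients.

Group: 3n(6nm+5nz+6mz+5z^2) + (-2m-6z-3)(6nm+5nz+6mz+5z^2); both groups contain (6nm+5nz+6mz+5z^2), so (3n-2m-6z-3) is a factor with cofactor 6nm+5nz+6mz+5z^2.
The cofactor groups again: 6nm+5nz+6mz+5z^2 = 6m(n+z) + 5z(n+z); both groups contain (n+z), giving (6m+5z)(n+z).

(3n-2m-6z-3)(6m+5z)(n+z)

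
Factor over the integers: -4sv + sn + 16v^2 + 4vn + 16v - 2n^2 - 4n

Group: -4v(s - 4v - 2n - 4) + n(s - 4v - 2n - 4); both groups contain (s - 4v - 2n - 4).

-(s - 4v - 2n - 4)(4v - n)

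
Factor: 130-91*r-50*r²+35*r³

Group as (35*r³-91*r) + (-50*r²+130) = 7*r*(5*r²-13) - 10*(5*r²-13).
Both groups share the factor (5*r²-13).

(7*r-10)*(5*r²-13)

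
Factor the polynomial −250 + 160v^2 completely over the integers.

10(4v + 5)(4v − 5)

Factor out 10, leaving 16v^2 − 25, which is a difference of two squares.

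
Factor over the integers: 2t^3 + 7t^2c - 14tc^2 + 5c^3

Group: 2t(t^2 + 4tc - 5c^2) - c(t^2 + 4tc - 5c^2); both groups contain (t^2 + 4tc - 5c^2), so (2t - c) is a factor with cofactor t^2 + 4tc - 5c^2.
The cofactor groups again: t^2 + 4tc - 5c^2 = t(t + 5c) - c(t + 5c); both groups contain (t + 5c), giving (t - c)(t + 5c).

(2t - c)(t - c)(t + 5c)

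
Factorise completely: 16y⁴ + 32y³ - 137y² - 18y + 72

(4y + 3)(4y - 3)(y + 4)(y - 2)

By the rational root theorem, y = -4 is a root, so (y + 4) divides it; the quotient is 16y³ - 32y² - 9y + 18.
Next, y = 3/4 is a root, so (4y - 3) divides it; the quotient is 4y² - 5y - 6.
The remaining quadratic factors as (4y + 3)(y - 2).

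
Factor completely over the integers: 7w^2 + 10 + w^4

(w^2 + 2)(w^2 + 5)

Substitute u = w^2 to get a quadratic in u, then factor.
w^2 + 5 is irreducible over ℤ (always positive, so no real roots).
w^2 + 2 is irreducible over ℤ (always positive, so no real roots).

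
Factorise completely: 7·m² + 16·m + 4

(7·m + 2)·(m + 2)

Need a pair with product 7·4 = 28 and sum 16: that's 14 and 2.
Split the middle term: 7·m² + 14·m + 2·m + 4 = 7·m·(m + 2) + 2·(m + 2).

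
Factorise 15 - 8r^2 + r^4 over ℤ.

Substitute u = r^2 to get a quadratic in u, then factor.
r^2 - 5 is irreducible over ℤ (5 is not a perfect square).
r^2 - 3 is irreducible over ℤ (3 is not a perfect square).

(r^2 - 3)(r^2 - 5)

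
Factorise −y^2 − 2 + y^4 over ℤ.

(y^2 + 1)(y^2 − 2)

Substitute u = y^2 to get a quadratic in u, then factor.
y^2 − 2 is irreducible over ℤ (2 is not a perfect square).
y^2 + 1 is irreducible over ℤ (sum of squares).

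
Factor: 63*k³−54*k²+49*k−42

Group as (63*k³+49*k) + (−54*k²−42) = 7*k*(9*k²+7) − 6*(9*k²+7).
Both groups share the factor (9*k²+7).

(7*k−6)*(9*k²+7)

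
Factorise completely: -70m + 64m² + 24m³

Pull out the common factor 2m, then factor the remaining trinomial.

2m(2m + 7)(6m - 5)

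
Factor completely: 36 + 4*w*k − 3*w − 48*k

Group as (4*w*k − 3*w) + (−48*k + 36) = w*(4*k − 3) − 12*(4*k − 3).
Both groups share the factor (4*k − 3).

(4*k − 3)*(w − 12)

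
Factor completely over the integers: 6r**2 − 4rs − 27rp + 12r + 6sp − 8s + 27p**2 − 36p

Group: 2r(3r − 2s − 9p) + (−3p + 4)(3r − 2s − 9p); both groups contain (3r − 2s − 9p).

(2r − 3p + 4)(3r − 2s − 9p)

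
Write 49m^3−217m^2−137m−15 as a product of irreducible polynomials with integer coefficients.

Testing divisors of the constant over divisors of the leading coefficient, m = −1/7 is a root, giving the factor (7m+1) and quotient 7m^2−32m−15.
The remaining quadratic factors as (m−5)(7m+3).

(7m+1)(7m+3)(m−5)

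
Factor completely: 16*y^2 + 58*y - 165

Need a pair with product 16·(-165) = -2640 and sum 58: that's 88 and -30.
Split the middle term: 16*y^2 + 88*y - 30*y - 165 = 8*y*(2*y + 11) - 15*(2*y + 11).

(2*y + 11)*(8*y - 15)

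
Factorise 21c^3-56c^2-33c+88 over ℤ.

(3c-8)(7c^2-11)

Group as (21c^3-33c) + (-56c^2+88) = 3c(7c^2-11) - 8(7c^2-11).
Both groups share the factor (7c^2-11).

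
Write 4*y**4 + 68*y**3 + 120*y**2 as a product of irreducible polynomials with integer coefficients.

4*y**2*(y + 15)*(y + 2)

Pull out the common factor 4*y**2, then factor the remaining trinomial.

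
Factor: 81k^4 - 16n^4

Write as (9k^2)² − (4n^2)², then factor 9k^2 - 4n^2 once more.

(3k + 2n)(3k - 2n)(9k^2 + 4n^2)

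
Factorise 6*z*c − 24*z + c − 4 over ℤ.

Group as (6*z*c − 24*z) + (c − 4) = 6*z*(c − 4) + (c − 4).
Both groups share the factor (c − 4).

(6*z + 1)*(c − 4)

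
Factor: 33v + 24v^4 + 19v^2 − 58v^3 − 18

By the rational root theorem, v = 2/3 is a root, so (3v − 2) is a factor; dividing leaves 8v^3 − 14v^2 − 3v + 9.
Continuing, v = 3/2 is a root, so (2v − 3) divides it; the quotient is 4v^2 − v − 3.
The remaining quadratic factors as (v − 1)(4v + 3).

(2v − 3)(3v − 2)(4v + 3)(v − 1)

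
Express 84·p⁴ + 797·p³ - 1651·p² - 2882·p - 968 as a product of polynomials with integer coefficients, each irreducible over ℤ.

Testing divisors of the constant over divisors of the leading coefficient, p = -11 is a root, so (p + 11) divides it; the quotient is 84·p³ - 127·p² - 254·p - 88.
Continuing, p = -2/3 is a root, so (3·p + 2) divides it; the quotient is 28·p² - 61·p - 44.
The remaining quadratic factors as (4·p - 11)(7·p + 4).

(3·p + 2)·(4·p - 11)·(7·p + 4)·(p + 11)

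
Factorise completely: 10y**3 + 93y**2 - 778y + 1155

Among the possible rational roots, y = 7/2 is a root, so (2y - 7) divides it; the quotient is 5y**2 + 64y - 165.
The remaining quadratic factors as (5y - 11)(y + 15).

(2y - 7)(5y - 11)(y + 15)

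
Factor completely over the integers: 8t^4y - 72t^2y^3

8t^2y(t + 3y)(t - 3y)

Every term has a factor of 8t^2y. Then t^2 - 9y^2 = (t)² − (3y)².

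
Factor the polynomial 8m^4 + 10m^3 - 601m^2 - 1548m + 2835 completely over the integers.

(2m + 9)(4m - 5)(m + 7)(m - 9)

Testing divisors of the constant over divisors of the leading coefficient, m = -7 is a root, so (m + 7) divides it; the quotient is 8m^3 - 46m^2 - 279m + 405.
Continuing, m = 9 is a root, so (m - 9) divides it; the quotient is 8m^2 + 26m - 45.
The remaining quadratic factors as (4m - 5)(2m + 9).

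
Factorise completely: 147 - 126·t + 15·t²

Pull out the common factor 3, then factor the remaining trinomial.

3·(5·t - 7)·(t - 7)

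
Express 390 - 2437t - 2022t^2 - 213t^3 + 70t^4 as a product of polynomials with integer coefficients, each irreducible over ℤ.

(2t - 15)(5t + 13)(7t - 1)(t + 2)

By the rational root theorem, t = -13/5 is a root, giving the factor (5t + 13) and quotient 14t^3 - 79t^2 - 199t + 30.
Next, t = 15/2 is a root, giving the factor (2t - 15) and quotient 7t^2 + 13t - 2.
The remaining quadratic factors as (t + 2)(7t - 1).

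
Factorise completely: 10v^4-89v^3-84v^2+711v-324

(2v-1)(5v-12)(v+3)(v-9)

Testing divisors of the constant over divisors of the leading coefficient, v = 1/2 is a root, so (2v-1) is a factor; dividing leaves 5v^3-42v^2-63v+324.
Next, v = -3 is a root, so (v+3) is a factor; dividing leaves 5v^2-57v+108.
The remaining quadratic factors as (5v-12)(v-9).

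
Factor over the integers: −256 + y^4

Difference of squares twice: with A = y and B = 4, A⁴ − B⁴ = (A² − B²)(A² + B²), and A² − B² factors again.

(y + 4)·(y − 4)·(y^2 + 16)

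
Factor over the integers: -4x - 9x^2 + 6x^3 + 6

(2x - 3)(3x^2 - 2)

Group as (6x^3 - 4x) + (-9x^2 + 6) = 2x(3x^2 - 2) - 3(3x^2 - 2).
Both groups share the factor (3x^2 - 2).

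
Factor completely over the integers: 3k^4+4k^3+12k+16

Group as (3k^4+12k) + (4k^3+16) = 3k(k^3+4) + 4(k^3+4).
Both groups share the factor (k^3+4).

(3k+4)(k^3+4)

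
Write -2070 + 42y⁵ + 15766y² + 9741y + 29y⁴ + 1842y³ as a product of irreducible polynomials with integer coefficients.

(6y - 1)(7y + 6)(y + 5)(y² - 5y + 69)

Testing divisors of the constant over divisors of the leading coefficient, y = -5 is a root, so (y + 5) divides it; the quotient is 42y⁴ - 181y³ + 2747y² + 2031y - 414.
Continuing, y = -6/7 is a root, so (7y + 6) is a factor; dividing leaves 6y³ - 31y² + 419y - 69.
Continuing, y = 1/6 is a root, so (6y - 1) divides it; the quotient is y² - 5y + 69.
The quadratic y² - 5y + 69 has discriminant -251 < 0 and is irreducible over ℤ.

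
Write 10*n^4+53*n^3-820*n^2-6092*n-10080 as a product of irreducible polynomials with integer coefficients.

(2*n+9)*(5*n+14)*(n+8)*(n-10)

By the rational root theorem, n = -14/5 is a root, giving the factor (5*n+14) and quotient 2*n^3+5*n^2-178*n-720.
Continuing, n = -9/2 is a root, so (2*n+9) divides it; the quotient is n^2-2*n-80.
The remaining quadratic factors as (n-10)(n+8).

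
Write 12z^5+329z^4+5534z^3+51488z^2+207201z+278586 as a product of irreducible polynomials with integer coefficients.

(3z+14)(4z+11)(z+9)(z^2+11z+201)

Testing divisors of the constant over divisors of the leading coefficient, z = -14/3 is a root, giving the factor (3z+14) and quotient 4z^4+91z^3+1420z^2+10536z+19899.
Continuing, z = -11/4 is a root, so (4z+11) divides it; the quotient is z^3+20z^2+300z+1809.
Continuing, z = -9 is a root, so (z+9) is a factor; dividing leaves z^2+11z+201.
The quadratic z^2+11z+201 has discriminant -683 < 0 and is irreducible over ℤ.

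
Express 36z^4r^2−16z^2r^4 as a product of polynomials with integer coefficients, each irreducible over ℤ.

4r^2z^2(3z−2r)(3z+2r)

Factor out 4z^2r^2, leaving 9z^2−4r^2, which is a difference of two squares.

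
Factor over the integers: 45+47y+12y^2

(3y+5)(4y+9)

Need a pair with product 12·45 = 540 and sum 47: that's 20 and 27.
Split the middle term: 12y^2+20y + 27y+45 = 4y(3y+5) + 9(3y+5).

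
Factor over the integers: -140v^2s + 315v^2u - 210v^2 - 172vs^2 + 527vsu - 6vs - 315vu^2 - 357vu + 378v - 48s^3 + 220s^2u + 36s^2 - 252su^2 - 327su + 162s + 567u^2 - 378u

-(7v + 3s - 7u)(5v + 4s - 9)(4s - 9u + 6)

Group: 4s(-35v^2 - 43vs + 35vu + 63v - 12s^2 + 28su + 27s - 63u) + (-9u + 6)(-35v^2 - 43vs + 35vu + 63v - 12s^2 + 28su + 27s - 63u); both groups contain (-35v^2 - 43vs + 35vu + 63v - 12s^2 + 28su + 27s - 63u), so (4s - 9u + 6) is a factor with cofactor -35v^2 - 43vs + 35vu + 63v - 12s^2 + 28su + 27s - 63u.
The cofactor groups again: -35v^2 - 43vs + 35vu + 63v - 12s^2 + 28su + 27s - 63u = -7v(5v + 4s - 9) + (-3s + 7u)(5v + 4s - 9); both groups contain (5v + 4s - 9), giving -(7v + 3s - 7u)(5v + 4s - 9).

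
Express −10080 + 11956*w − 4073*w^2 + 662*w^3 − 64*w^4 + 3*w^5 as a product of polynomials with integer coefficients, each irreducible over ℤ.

By the rational root theorem, w = 5 is a root, so (w − 5) is a factor; dividing leaves 3*w^4 − 49*w^3 + 417*w^2 − 1988*w + 2016.
Continuing, w = 8 is a root, giving the factor (w − 8) and quotient 3*w^3 − 25*w^2 + 217*w − 252.
Continuing, w = 4/3 is a root, so (3*w − 4) is a factor; dividing leaves w^2 − 7*w + 63.
The quadratic w^2 − 7*w + 63 has discriminant −203 < 0 and is irreducible over ℤ.

(3*w − 4)*(w − 5)*(w − 8)*(w^2 − 7*w + 63)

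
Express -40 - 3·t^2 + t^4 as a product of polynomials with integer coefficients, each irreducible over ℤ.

(t^2 + 5)·(t^2 - 8)

Substitute u = t^2 to get a quadratic in u, then factor.
t^2 - 8 is irreducible over ℤ (8 is not a perfect square).
t^2 + 5 is irreducible over ℤ (always positive, so no real roots).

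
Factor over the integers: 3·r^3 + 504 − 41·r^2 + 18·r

Among the possible rational roots, r = −3 is a root, so (r + 3) is a factor; dividing leaves 3·r^2 − 50·r + 168.
The remaining quadratic factors as (r − 12)(3·r − 14).

(3·r − 14)·(r + 3)·(r − 12)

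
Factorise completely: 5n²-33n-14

(5n+2)(n-7)

Need a pair with product 5·(-14) = -70 and sum -33: that's -35 and 2.
Split the middle term: 5n²-35n + 2n-14 = 5n(n-7) + 2(n-7).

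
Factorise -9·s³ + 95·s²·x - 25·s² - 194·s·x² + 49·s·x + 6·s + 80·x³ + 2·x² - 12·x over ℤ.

Group: 9·s·(-s² + 10·s·x - 3·s - 16·x² + 6·x) + (-5·x - 2)·(-s² + 10·s·x - 3·s - 16·x² + 6·x); both groups contain (-s² + 10·s·x - 3·s - 16·x² + 6·x), so (9·s - 5·x - 2) is a factor with cofactor -s² + 10·s·x - 3·s - 16·x² + 6·x.
The cofactor groups again: -s² + 10·s·x - 3·s - 16·x² + 6·x = -s·(s - 2·x) + (8·x - 3)·(s - 2·x); both groups contain (s - 2·x), giving -(s - 8·x + 3)·(s - 2·x).

-(9·s - 5·x - 2)·(s - 2·x)·(s - 8·x + 3)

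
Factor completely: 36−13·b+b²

(b−4)·(b−9)

Two integers with product 36 and sum −13 are −4 and −9.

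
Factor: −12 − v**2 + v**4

(v + 2)·(v − 2)·(v**2 + 3)

Substitute u = v**2 to get a quadratic in u, then factor.
v**2 + 3 is irreducible over ℤ (always positive, so no real roots).
v**2 − 4 is a difference of squares.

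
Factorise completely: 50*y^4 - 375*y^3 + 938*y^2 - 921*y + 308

(2*y - 7)*(5*y - 11)*(5*y - 4)*(y - 1)

By the rational root theorem, y = 11/5 is a root, so (5*y - 11) is a factor; dividing leaves 10*y^3 - 53*y^2 + 71*y - 28.
Then y = 1 is a root, so (y - 1) divides it; the quotient is 10*y^2 - 43*y + 28.
The remaining quadratic factors as (2*y - 7)(5*y - 4).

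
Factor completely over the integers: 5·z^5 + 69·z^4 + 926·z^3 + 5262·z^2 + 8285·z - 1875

(5·z - 1)·(z + 3)·(z + 5)·(z^2 + 6·z + 125)

By the rational root theorem, z = -5 is a root, giving the factor (z + 5) and quotient 5·z^4 + 44·z^3 + 706·z^2 + 1732·z - 375.
Continuing, z = -3 is a root, so (z + 3) divides it; the quotient is 5·z^3 + 29·z^2 + 619·z - 125.
Then z = 1/5 is a root, so (5·z - 1) divides it; the quotient is z^2 + 6·z + 125.
The quadratic z^2 + 6·z + 125 has discriminant -464 < 0 and is irreducible over ℤ.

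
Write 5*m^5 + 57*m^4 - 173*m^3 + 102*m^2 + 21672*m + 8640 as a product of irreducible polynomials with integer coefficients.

(5*m + 2)*(m + 12)*(m + 8)*(m^2 - 9*m + 45)

Testing divisors of the constant over divisors of the leading coefficient, m = -12 is a root, giving the factor (m + 12) and quotient 5*m^4 - 3*m^3 - 137*m^2 + 1746*m + 720.
Next, m = -8 is a root, so (m + 8) is a factor; dividing leaves 5*m^3 - 43*m^2 + 207*m + 90.
Then m = -2/5 is a root, so (5*m + 2) divides it; the quotient is m^2 - 9*m + 45.
The quadratic m^2 - 9*m + 45 has discriminant -99 < 0 and is irreducible over ℤ.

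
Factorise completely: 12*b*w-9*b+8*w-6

(3*b+2)*(4*w-3)

Group as (12*b*w-9*b) + (8*w-6) = 3*b*(4*w-3) + 2*(4*w-3).
Both groups share the factor (4*w-3).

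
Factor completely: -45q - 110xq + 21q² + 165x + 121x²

(11x - 3q)(11x - 7q + 15)

Group: 11x(11x - 7q + 15) - 3q(11x - 7q + 15); both groups contain (11x - 7q + 15).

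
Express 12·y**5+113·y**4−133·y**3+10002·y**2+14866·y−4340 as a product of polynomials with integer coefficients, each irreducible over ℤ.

Among the possible rational roots, y = 1/4 is a root, giving the factor (4·y−1) and quotient 3·y**4+29·y**3−26·y**2+2494·y+4340.
Next, y = −5/3 is a root, giving the factor (3·y+5) and quotient y**3+8·y**2−22·y+868.
Then y = −14 is a root, so (y+14) divides it; the quotient is y**2−6·y+62.
The quadratic y**2−6·y+62 has discriminant −212 < 0 and is irreducible over ℤ.

(3·y+5)·(4·y−1)·(y+14)·(y**2−6·y+62)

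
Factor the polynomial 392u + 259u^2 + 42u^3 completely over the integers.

7u(2u + 7)(3u + 8)

Pull out the common factor 7u, then factor the remaining trinomial.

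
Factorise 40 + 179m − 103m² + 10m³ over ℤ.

(2m − 5)(5m + 1)(m − 8)

By the rational root theorem, m = 8 is a root, so (m − 8) is a factor; dividing leaves 10m² − 23m − 5.
The remaining quadratic factors as (2m − 5)(5m + 1).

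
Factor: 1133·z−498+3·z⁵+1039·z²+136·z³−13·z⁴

(3·z−1)·(z+2)·(z+3)·(z²−9·z+83)

Among the possible rational roots, z = −3 is a root, giving the factor (z+3) and quotient 3·z⁴−22·z³+202·z²+433·z−166.
Then z = 1/3 is a root, so (3·z−1) is a factor; dividing leaves z³−7·z²+65·z+166.
Then z = −2 is a root, giving the factor (z+2) and quotient z²−9·z+83.
The quadratic z²−9·z+83 has discriminant −251 < 0 and is irreducible over ℤ.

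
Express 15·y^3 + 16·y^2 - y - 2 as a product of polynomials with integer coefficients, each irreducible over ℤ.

(3·y - 1)·(5·y + 2)·(y + 1)

Among the possible rational roots, y = -2/5 is a root, so (5·y + 2) is a factor; dividing leaves 3·y^2 + 2·y - 1.
The remaining quadratic factors as (y + 1)(3·y - 1).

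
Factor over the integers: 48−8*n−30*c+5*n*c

Group as (5*n*c−8*n) + (−30*c+48) = n*(5*c−8) − 6*(5*c−8).
Both groups share the factor (5*c−8).

(5*c−8)*(n−6)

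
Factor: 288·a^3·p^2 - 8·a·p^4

8·a·p^2·(6·a + p)·(6·a - p)

Pull out the common factor 8·a·p^2; 36·a^2 - p^2 is a difference of squares.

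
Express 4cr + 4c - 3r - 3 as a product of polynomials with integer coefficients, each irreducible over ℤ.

(4c - 3)(r + 1)

Group as (4cr + 4c) + (-3r - 3) = 4c(r + 1) - 3(r + 1).
Both groups share the factor (r + 1).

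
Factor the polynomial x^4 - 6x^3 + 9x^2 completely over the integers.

x^2(x - 3)^2

Pull out the common factor x^2, leaving x^2 - 6x + 9.
Recognize a perfect-square trinomial with the parts 3 and x.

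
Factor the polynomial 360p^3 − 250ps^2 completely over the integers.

Every term has a factor of 10p. Then 36p^2 − 25s^2 = (6p)² − (5s)².

10p(6p + 5s)(6p − 5s)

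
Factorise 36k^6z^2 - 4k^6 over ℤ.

Factor out 4k^6 first: what remains is 9z^2 - 1.
Recognize a difference of squares with the parts 3z and 1.

4k^6(3z + 1)(3z - 1)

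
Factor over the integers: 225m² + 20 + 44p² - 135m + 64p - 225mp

Group: 15m(15m - 11p - 5) + (-4p - 4)(15m - 11p - 5); both groups contain (15m - 11p - 5).

(15m - 11p - 5)(15m - 4p - 4)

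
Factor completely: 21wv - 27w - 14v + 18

(3w - 2)(7v - 9)

Group as (21wv - 27w) + (-14v + 18) = 3w(7v - 9) - 2(7v - 9).
Both groups share the factor (7v - 9).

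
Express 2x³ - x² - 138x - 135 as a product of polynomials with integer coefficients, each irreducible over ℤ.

Testing divisors of the constant over divisors of the leading coefficient, x = -15/2 is a root, giving the factor (2x + 15) and quotient x² - 8x - 9.
The remaining quadratic factors as (x + 1)(x - 9).

(2x + 15)(x + 1)(x - 9)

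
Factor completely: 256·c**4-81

(4·c+3)·(4·c-3)·(16·c**2+9)

Write as (16·c**2)² − (9)², then factor 16·c**2-9 once more.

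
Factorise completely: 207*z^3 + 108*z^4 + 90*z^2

9*z^2*(3*z + 2)*(4*z + 5)

Pull out the common factor 9*z^2, then factor the remaining trinomial.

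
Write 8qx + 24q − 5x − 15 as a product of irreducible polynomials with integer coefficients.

(8q − 5)(x + 3)

Group as (8qx + 24q) + (−5x − 15) = 8q(x + 3) − 5(x + 3).
Both groups share the factor (x + 3).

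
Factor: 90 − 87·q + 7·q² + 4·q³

Among the possible rational roots, q = 5/4 is a root, so (4·q − 5) is a factor; dividing leaves q² + 3·q − 18.
The remaining quadratic factors as (q + 6)(q − 3).

(4·q − 5)·(q + 6)·(q − 3)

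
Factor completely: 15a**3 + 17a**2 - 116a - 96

Among the possible rational roots, a = -3 is a root, so (a + 3) divides it; the quotient is 15a**2 - 28a - 32.
The remaining quadratic factors as (3a - 8)(5a + 4).

(3a - 8)(5a + 4)(a + 3)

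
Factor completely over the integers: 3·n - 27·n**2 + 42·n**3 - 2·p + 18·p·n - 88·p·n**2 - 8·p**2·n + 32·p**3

Group: 2·p·(16·p**2 + 20·p·n - 14·n**2 + 9·n - 1) - 3·n·(16·p**2 + 20·p·n - 14·n**2 + 9·n - 1); both groups contain (16·p**2 + 20·p·n - 14·n**2 + 9·n - 1), so (2·p - 3·n) is a factor with cofactor 16·p**2 + 20·p·n - 14·n**2 + 9·n - 1.
The cofactor groups again: 16·p**2 + 20·p·n - 14·n**2 + 9·n - 1 = 4·p·(4·p - 2·n + 1) + (7·n - 1)·(4·p - 2·n + 1); both groups contain (4·p - 2·n + 1), giving (4·p + 7·n - 1)·(4·p - 2·n + 1).

(4·p - 2·n + 1)·(2·p - 3·n)·(4·p + 7·n - 1)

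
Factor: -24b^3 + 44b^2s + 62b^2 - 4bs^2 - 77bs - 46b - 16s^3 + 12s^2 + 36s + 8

Group: 3b(-8b^2 + 4bs + 10b + 4s^2 - 7s - 2) + (-4s - 4)(-8b^2 + 4bs + 10b + 4s^2 - 7s - 2); both groups contain (-8b^2 + 4bs + 10b + 4s^2 - 7s - 2), so (3b - 4s - 4) is a factor with cofactor -8b^2 + 4bs + 10b + 4s^2 - 7s - 2.
The cofactor groups again: -8b^2 + 4bs + 10b + 4s^2 - 7s - 2 = -4b(2b + s - 2) + (4s + 1)(2b + s - 2); both groups contain (2b + s - 2), giving -(4b - 4s - 1)(2b + s - 2).

-(2b + s - 2)(3b - 4s - 4)(4b - 4s - 1)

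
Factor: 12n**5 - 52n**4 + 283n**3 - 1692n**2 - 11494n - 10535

Testing divisors of the constant over divisors of the leading coefficient, n = 7 is a root, giving the factor (n - 7) and quotient 12n**4 + 32n**3 + 507n**2 + 1857n + 1505.
Continuing, n = -7/6 is a root, so (6n + 7) divides it; the quotient is 2n**3 + 3n**2 + 81n + 215.
Continuing, n = -5/2 is a root, so (2n + 5) divides it; the quotient is n**2 - n + 43.
The quadratic n**2 - n + 43 has discriminant -171 < 0 and is irreducible over ℤ.

(2n + 5)(6n + 7)(n - 7)(n**2 - n + 43)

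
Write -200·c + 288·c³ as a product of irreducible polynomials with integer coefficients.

Every term has a factor of 8·c. Then 36·c² - 25 = (6·c)² − (5)².

8·c·(6·c + 5)·(6·c - 5)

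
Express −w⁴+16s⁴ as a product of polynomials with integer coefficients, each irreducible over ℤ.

(2s)⁴ − (w)⁴ = ((2s)² − (w)²)((2s)² + (w)²); the first factor splits again, the second (4s²+w²) is irreducible.

(2s+w)(2s−w)(4s²+w²)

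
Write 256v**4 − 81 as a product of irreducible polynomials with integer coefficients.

Write as (16v**2)² − (9)², then factor 16v**2 − 9 once more.

(4v + 3)(4v − 3)(16v**2 + 9)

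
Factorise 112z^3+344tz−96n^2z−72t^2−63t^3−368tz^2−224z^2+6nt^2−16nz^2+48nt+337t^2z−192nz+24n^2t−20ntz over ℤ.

Group: 6n(4nt−16nz+7t^2−32tz+8t+16z^2−32z) + (−9t+7z)(4nt−16nz+7t^2−32tz+8t+16z^2−32z); both groups contain (4nt−16nz+7t^2−32tz+8t+16z^2−32z), so (6n−9t+7z) is a factor with cofactor 4nt−16nz+7t^2−32tz+8t+16z^2−32z.
The cofactor groups again: 4nt−16nz+7t^2−32tz+8t+16z^2−32z = t(4n+7t−4z+8) − 4z(4n+7t−4z+8); both groups contain (4n+7t−4z+8), giving (t−4z)(4n+7t−4z+8).

(4n+7t−4z+8)(6n−9t+7z)(t−4z)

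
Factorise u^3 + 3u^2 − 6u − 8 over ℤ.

(u + 1)(u + 4)(u − 2)

Trying the rational-root candidates, u = −1 is a root, giving the factor (u + 1) and quotient u^2 + 2u − 8.
The remaining quadratic factors as (u + 4)(u − 2).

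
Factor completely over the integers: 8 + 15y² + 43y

Need a pair with product 15·8 = 120 and sum 43: that's 40 and 3.
Split the middle term: 15y² + 40y + 3y + 8 = 5y(3y + 8) + (3y + 8).

(3y + 8)(5y + 1)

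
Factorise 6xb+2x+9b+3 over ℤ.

Group as (6xb+2x) + (9b+3) = 2x(3b+1) + 3(3b+1).
Both groups share the factor (3b+1).

(2x+3)(3b+1)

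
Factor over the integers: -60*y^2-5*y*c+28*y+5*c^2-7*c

-(4*y-c)*(15*y+5*c-7)

Group: -15*y*(4*y-c) + (-5*c+7)*(4*y-c); both groups contain (4*y-c).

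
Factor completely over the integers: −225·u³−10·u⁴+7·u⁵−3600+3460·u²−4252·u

By the rational root theorem, u = 2 is a root, so (u−2) is a factor; dividing leaves 7·u⁴+4·u³−217·u²+3026·u+1800.
Next, u = −4/7 is a root, giving the factor (7·u+4) and quotient u³−31·u+450.
Then u = −9 is a root, so (u+9) divides it; the quotient is u²−9·u+50.
The quadratic u²−9·u+50 has discriminant −119 < 0 and is irreducible over ℤ.

(7·u+4)·(u+9)·(u−2)·(u²−9·u+50)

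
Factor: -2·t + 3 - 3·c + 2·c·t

(2·t - 3)·(c - 1)

Group as (2·c·t - 3·c) + (-2·t + 3) = c·(2·t - 3) - (2·t - 3).
Both groups share the factor (2·t - 3).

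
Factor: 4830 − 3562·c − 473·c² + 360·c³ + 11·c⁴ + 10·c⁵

(2·c − 5)·(5·c − 7)·(c + 3)·(c² + 2·c + 46)

By the rational root theorem, c = −3 is a root, giving the factor (c + 3) and quotient 10·c⁴ − 19·c³ + 417·c² − 1724·c + 1610.
Then c = 7/5 is a root, so (5·c − 7) divides it; the quotient is 2·c³ − c² + 82·c − 230.
Continuing, c = 5/2 is a root, so (2·c − 5) is a factor; dividing leaves c² + 2·c + 46.
The quadratic c² + 2·c + 46 has discriminant −180 < 0 and is irreducible over ℤ.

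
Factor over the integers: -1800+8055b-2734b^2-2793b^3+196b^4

Trying the rational-root candidates, b = 8/7 is a root, giving the factor (7b-8) and quotient 28b^3-367b^2-810b+225.
Continuing, b = 1/4 is a root, giving the factor (4b-1) and quotient 7b^2-90b-225.
The remaining quadratic factors as (b-15)(7b+15).

(4b-1)(7b+15)(7b-8)(b-15)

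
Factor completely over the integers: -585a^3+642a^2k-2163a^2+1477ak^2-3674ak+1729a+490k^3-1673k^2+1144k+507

-(13a+10k+3)(15a+7k-13)(3a-7k+13)

Group: 13a(-45a^2+84ak-156a+49k^2-182k+169) + (10k+3)(-45a^2+84ak-156a+49k^2-182k+169); both groups contain (-45a^2+84ak-156a+49k^2-182k+169), so (13a+10k+3) is a factor with cofactor -45a^2+84ak-156a+49k^2-182k+169.
The cofactor groups again: -45a^2+84ak-156a+49k^2-182k+169 = -3a(15a+7k-13) + (7k-13)(15a+7k-13); both groups contain (15a+7k-13), giving -(3a-7k+13)(15a+7k-13).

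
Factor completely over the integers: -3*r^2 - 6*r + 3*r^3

Pull out the common factor 3*r, then factor the remaining trinomial.

3*r*(r + 1)*(r - 2)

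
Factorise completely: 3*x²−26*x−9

(3*x+1)*(x−9)

Need a pair with product 3·(−9) = −27 and sum −26: that's 1 and −27.
Split the middle term: 3*x²+x − 27*x−9 = x*(3*x+1) − 9*(3*x+1).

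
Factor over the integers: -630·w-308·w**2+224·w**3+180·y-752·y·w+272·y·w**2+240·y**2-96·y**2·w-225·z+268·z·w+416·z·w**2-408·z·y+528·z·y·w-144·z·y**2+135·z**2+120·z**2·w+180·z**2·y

Group: 5·z·(36·z·y+24·z·w+27·z+24·y·w-60·y+16·w**2-22·w-45) + (-4·y+14·w)·(36·z·y+24·z·w+27·z+24·y·w-60·y+16·w**2-22·w-45); both groups contain (36·z·y+24·z·w+27·z+24·y·w-60·y+16·w**2-22·w-45), so (5·z-4·y+14·w) is a factor with cofactor 36·z·y+24·z·w+27·z+24·y·w-60·y+16·w**2-22·w-45.
The cofactor groups again: 36·z·y+24·z·w+27·z+24·y·w-60·y+16·w**2-22·w-45 = 12·y·(3·z+2·w-5) + (8·w+9)·(3·z+2·w-5); both groups contain (3·z+2·w-5), giving (12·y+8·w+9)·(3·z+2·w-5).

(5·z-4·y+14·w)·(3·z+2·w-5)·(12·y+8·w+9)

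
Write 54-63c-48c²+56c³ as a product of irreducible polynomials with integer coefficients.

(7c-6)(8c²-9)

Group as (56c³-63c) + (-48c²+54) = 7c(8c²-9) - 6(8c²-9).
Both groups share the factor (8c²-9).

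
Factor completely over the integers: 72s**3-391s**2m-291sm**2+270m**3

(9s-5m)(s-6m)(8s+9m)

Group: 9s(8s**2-39sm-54m**2) - 5m(8s**2-39sm-54m**2); both groups contain (8s**2-39sm-54m**2), so (9s-5m) is a factor with cofactor 8s**2-39sm-54m**2.
The cofactor groups again: 8s**2-39sm-54m**2 = s(8s+9m) - 6m(8s+9m); both groups contain (8s+9m), giving (s-6m)(8s+9m).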